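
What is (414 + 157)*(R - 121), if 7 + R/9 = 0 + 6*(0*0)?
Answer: -105064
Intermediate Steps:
R = -63 (R = -63 + 9*(0 + 6*(0*0)) = -63 + 9*(0 + 6*0) = -63 + 9*(0 + 0) = -63 + 9*0 = -63 + 0 = -63)
(414 + 157)*(R - 121) = (414 + 157)*(-63 - 121) = 571*(-184) = -105064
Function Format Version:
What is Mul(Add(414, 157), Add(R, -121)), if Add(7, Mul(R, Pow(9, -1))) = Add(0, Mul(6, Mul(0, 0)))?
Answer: -105064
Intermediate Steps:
R = -63 (R = Add(-63, Mul(9, Add(0, Mul(6, Mul(0, 0))))) = Add(-63, Mul(9, Add(0, Mul(6, 0)))) = Add(-63, Mul(9, Add(0, 0))) = Add(-63, Mul(9, 0)) = Add(-63, 0) = -63)
Mul(Add(414, 157), Add(R, -121)) = Mul(Add(414, 157), Add(-63, -121)) = Mul(571, -184) = -105064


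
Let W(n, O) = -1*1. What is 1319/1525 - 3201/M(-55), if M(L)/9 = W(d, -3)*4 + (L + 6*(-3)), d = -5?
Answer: 175624/32025 ≈ 5.4840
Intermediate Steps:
W(n, O) = -1
M(L) = -198 + 9*L (M(L) = 9*(-1*4 + (L + 6*(-3))) = 9*(-4 + (L - 18)) = 9*(-4 + (-18 + L)) = 9*(-22 + L) = -198 + 9*L)
1319/1525 - 3201/M(-55) = 1319/1525 - 3201/(-198 + 9*(-55)) = 1319*(1/1525) - 3201/(-198 - 495) = 1319/1525 - 3201/(-693) = 1319/1525 - 3201*(-1/693) = 1319/1525 + 97/21 = 175624/32025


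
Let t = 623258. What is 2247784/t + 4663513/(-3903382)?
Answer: 2933693910067/1216407029278 ≈ 2.4118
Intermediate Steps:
2247784/t + 4663513/(-3903382) = 2247784/623258 + 4663513/(-3903382) = 2247784*(1/623258) + 4663513*(-1/3903382) = 1123892/311629 - 4663513/3903382 = 2933693910067/1216407029278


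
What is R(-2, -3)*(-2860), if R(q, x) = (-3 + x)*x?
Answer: -51480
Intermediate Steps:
R(q, x) = x*(-3 + x)
R(-2, -3)*(-2860) = -3*(-3 - 3)*(-2860) = -3*(-6)*(-2860) = 18*(-2860) = -51480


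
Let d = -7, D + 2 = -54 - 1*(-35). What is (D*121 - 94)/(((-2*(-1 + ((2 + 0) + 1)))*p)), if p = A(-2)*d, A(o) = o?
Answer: 2635/56 ≈ 47.054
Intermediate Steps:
D = -21 (D = -2 + (-54 - 1*(-35)) = -2 + (-54 + 35) = -2 - 19 = -21)
p = 14 (p = -2*(-7) = 14)
(D*121 - 94)/(((-2*(-1 + ((2 + 0) + 1)))*p)) = (-21*121 - 94)/((-2*(-1 + ((2 + 0) + 1))*14)) = (-2541 - 94)/((-2*(-1 + (2 + 1))*14)) = -2635*(-1/(28*(-1 + 3))) = -2635/(-2*2*14) = -2635/((-4*14)) = -2635/(-56) = -2635*(-1/56) = 2635/56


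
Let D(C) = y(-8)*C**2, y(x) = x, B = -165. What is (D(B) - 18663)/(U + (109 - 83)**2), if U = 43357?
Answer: -236463/44033 ≈ -5.3701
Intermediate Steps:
D(C) = -8*C**2
(D(B) - 18663)/(U + (109 - 83)**2) = (-8*(-165)**2 - 18663)/(43357 + (109 - 83)**2) = (-8*27225 - 18663)/(43357 + 26**2) = (-217800 - 18663)/(43357 + 676) = -236463/44033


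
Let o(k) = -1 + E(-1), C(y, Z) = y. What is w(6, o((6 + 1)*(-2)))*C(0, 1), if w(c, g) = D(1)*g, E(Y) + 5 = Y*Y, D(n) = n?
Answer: 0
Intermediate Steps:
E(Y) = -5 + Y² (E(Y) = -5 + Y*Y = -5 + Y²)
o(k) = -5 (o(k) = -1 + (-5 + (-1)²) = -1 + (-5 + 1) = -1 - 4 = -5)
w(c, g) = g (w(c, g) = 1*g = g)
w(6, o((6 + 1)*(-2)))*C(0, 1) = -5*0 = 0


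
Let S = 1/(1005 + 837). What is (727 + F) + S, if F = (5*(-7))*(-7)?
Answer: 1790425/1842 ≈ 972.00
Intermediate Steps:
S = 1/1842 ≈ 0.00054289
F = 245 (F = -35*(-7) = 245)
(727 + F) + S = (727 + 245) + 1/1842 = 972 + 1/1842 = 1790425/1842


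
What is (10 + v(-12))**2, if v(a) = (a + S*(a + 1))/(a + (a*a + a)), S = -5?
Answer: 1545049/14400 ≈ 107.30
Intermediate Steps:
v(a) = (-5 - 4*a)/(a**2 + 2*a) (v(a) = (a - 5*(a + 1))/(a + (a*a + a)) = (a - 5*(1 + a))/(a + (a**2 + a)) = (a + (-5 - 5*a))/(a + (a + a**2)) = (-5 - 4*a)/(a**2 + 2*a))
(10 + v(-12))**2 = (10 + (-5 - 4*(-12))/((-12)*(2 - 12)))**2 = (10 - 1/12*(-5 + 48)/(-10))**2 = (10 - 1/12*(-1/10)*43)**2 = (10 + 43/120)**2 = (1243/120)**2 = 1545049/14400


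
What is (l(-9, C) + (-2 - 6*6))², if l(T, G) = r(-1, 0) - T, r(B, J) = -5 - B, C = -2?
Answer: 1089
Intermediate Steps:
l(T, G) = -4 - T (l(T, G) = (-5 - 1*(-1)) - T = (-5 + 1) - T = -4 - T)
(l(-9, C) + (-2 - 6*6))² = ((-4 - 1*(-9)) + (-2 - 6*6))² = ((-4 + 9) + (-2 - 36))² = (5 - 38)² = (-33)² = 1089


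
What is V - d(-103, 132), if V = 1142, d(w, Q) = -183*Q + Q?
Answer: 25166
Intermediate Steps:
d(w, Q) = -182*Q
V - d(-103, 132) = 1142 - (-182)*132 = 1142 - 1*(-24024) = 1142 + 24024 = 25166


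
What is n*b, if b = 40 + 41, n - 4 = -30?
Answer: -2106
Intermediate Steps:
n = -26 (n = 4 - 30 = -26)
b = 81
n*b = -26*81 = -2106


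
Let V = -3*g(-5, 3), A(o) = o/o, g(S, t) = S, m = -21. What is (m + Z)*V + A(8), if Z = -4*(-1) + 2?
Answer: -224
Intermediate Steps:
A(o) = 1
Z = 6 (Z = 4 + 2 = 6)
V = 15 (V = -3*(-5) = 15)
(m + Z)*V + A(8) = (-21 + 6)*15 + 1 = -15*15 + 1 = -225 + 1 = -224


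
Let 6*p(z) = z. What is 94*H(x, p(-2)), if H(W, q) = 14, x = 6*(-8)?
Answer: 1316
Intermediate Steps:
x = -48
p(z) = z/6
94*H(x, p(-2)) = 94*14 = 1316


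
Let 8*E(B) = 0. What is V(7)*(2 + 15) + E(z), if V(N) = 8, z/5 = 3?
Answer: 136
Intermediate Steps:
z = 15 (z = 5*3 = 15)
E(B) = 0 (E(B) = (⅛)*0 = 0)
V(7)*(2 + 15) + E(z) = 8*(2 + 15) + 0 = 8*17 + 0 = 136 + 0 = 136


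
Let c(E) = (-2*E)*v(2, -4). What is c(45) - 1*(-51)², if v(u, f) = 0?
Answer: -2601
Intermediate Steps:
c(E) = 0 (c(E) = -2*E*0 = 0)
c(45) - 1*(-51)² = 0 - 1*(-51)² = 0 - 1*2601 = 0 - 2601 = -2601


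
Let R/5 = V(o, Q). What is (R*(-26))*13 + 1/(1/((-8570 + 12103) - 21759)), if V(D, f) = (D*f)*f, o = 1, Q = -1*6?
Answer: -79066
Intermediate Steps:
Q = -6
V(D, f) = D*f**2
R = 180 (R = 5*(1*(-6)**2) = 5*(1*36) = 5*36 = 180)
(R*(-26))*13 + 1/(1/((-8570 + 12103) - 21759)) = (180*(-26))*13 + 1/(1/((-8570 + 12103) - 21759)) = -4680*13 + 1/(1/(3533 - 21759)) = -60840 + 1/(1/(-18226)) = -60840 + 1/(-1/18226) = -60840 - 18226 = -79066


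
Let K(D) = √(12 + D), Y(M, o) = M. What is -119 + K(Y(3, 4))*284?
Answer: -119 + 284*√15 ≈ 980.93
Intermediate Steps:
-119 + K(Y(3, 4))*284 = -119 + √(12 + 3)*284 = -119 + √15*284 = -119 + 284*√15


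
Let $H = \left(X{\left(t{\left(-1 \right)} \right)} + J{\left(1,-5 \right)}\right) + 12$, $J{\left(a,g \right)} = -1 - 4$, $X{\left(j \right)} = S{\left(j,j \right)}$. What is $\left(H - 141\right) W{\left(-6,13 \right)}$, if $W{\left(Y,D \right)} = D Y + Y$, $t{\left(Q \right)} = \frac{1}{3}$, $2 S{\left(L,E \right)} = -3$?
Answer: $11382$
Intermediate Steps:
$S{\left(L,E \right)} = - \frac{3}{2}$ ($S{\left(L,E \right)} = \frac{1}{2} \left(-3\right) = - \frac{3}{2}$)
$t{\left(Q \right)} = \frac{1}{3}$
$X{\left(j \right)} = - \frac{3}{2}$
$J{\left(a,g \right)} = -5$ ($J{\left(a,g \right)} = -1 - 4 = -5$)
$W{\left(Y,D \right)} = Y + D Y$
$H = \frac{11}{2}$ ($H = \left(- \frac{3}{2} - 5\right) + 12 = - \frac{13}{2} + 12 = \frac{11}{2} \approx 5.5$)
$\left(H - 141\right) W{\left(-6,13 \right)} = \left(\frac{11}{2} - 141\right) \left(- 6 \left(1 + 13\right)\right) = - \frac{271 \left(\left(-6\right) 14\right)}{2} = \left(- \frac{271}{2}\right) \left(-84\right) = 11382$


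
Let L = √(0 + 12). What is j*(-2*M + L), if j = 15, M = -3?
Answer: 90 + 30*√3 ≈ 141.96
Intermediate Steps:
L = 2*√3 (L = √12 = 2*√3 ≈ 3.4641)
j*(-2*M + L) = 15*(-2*(-3) + 2*√3) = 15*(6 + 2*√3) = 90 + 30*√3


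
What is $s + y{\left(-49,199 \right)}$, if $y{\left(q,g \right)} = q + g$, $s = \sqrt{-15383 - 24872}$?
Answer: $150 + i \sqrt{40255} \approx 150.0 + 200.64 i$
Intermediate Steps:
$s = i \sqrt{40255}$ ($s = \sqrt{-40255} = i \sqrt{40255} \approx 200.64 i$)
$y{\left(q,g \right)} = g + q$
$s + y{\left(-49,199 \right)} = i \sqrt{40255} + \left(199 - 49\right) = i \sqrt{40255} + 150 = 150 + i \sqrt{40255}$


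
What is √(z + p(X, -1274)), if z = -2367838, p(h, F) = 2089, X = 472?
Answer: 3*I*√262861 ≈ 1538.1*I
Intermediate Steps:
√(z + p(X, -1274)) = √(-2367838 + 2089) = √(-2365749) = 3*I*√262861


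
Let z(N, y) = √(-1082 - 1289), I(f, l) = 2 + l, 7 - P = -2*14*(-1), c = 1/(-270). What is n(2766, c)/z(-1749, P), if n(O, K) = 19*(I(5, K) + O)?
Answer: -14199821*I*√2371/640170 ≈ -1080.1*I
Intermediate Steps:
c = -1/270 ≈ -0.0037037
P = -21 (P = 7 - (-2*14)*(-1) = 7 - (-28)*(-1) = 7 - 1*28 = 7 - 28 = -21)
n(O, K) = 38 + 19*K + 19*O (n(O, K) = 19*((2 + K) + O) = 19*(2 + K + O) = 38 + 19*K + 19*O)
z(N, y) = I*√2371 (z(N, y) = √(-2371) = I*√2371)
n(2766, c)/z(-1749, P) = (38 + 19*(-1/270) + 19*2766)/((I*√2371)) = (38 - 19/270 + 52554)*(-I*√2371/2371) = 14199821*(-I*√2371/2371)/270 = -14199821*I*√2371/640170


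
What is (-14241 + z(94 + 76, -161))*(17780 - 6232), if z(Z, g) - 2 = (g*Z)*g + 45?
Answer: 50723158048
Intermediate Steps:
z(Z, g) = 47 + Z*g**2 (z(Z, g) = 2 + ((g*Z)*g + 45) = 2 + ((Z*g)*g + 45) = 2 + (Z*g**2 + 45) = 2 + (45 + Z*g**2) = 47 + Z*g**2)
(-14241 + z(94 + 76, -161))*(17780 - 6232) = (-14241 + (47 + (94 + 76)*(-161)**2))*(17780 - 6232) = (-14241 + (47 + 170*25921))*11548 = (-14241 + (47 + 4406570))*11548 = (-14241 + 4406617)*11548 = 4392376*11548 = 50723158048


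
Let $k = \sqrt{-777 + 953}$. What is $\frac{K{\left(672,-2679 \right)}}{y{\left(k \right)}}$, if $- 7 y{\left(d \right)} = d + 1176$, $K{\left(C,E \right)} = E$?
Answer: $\frac{2756691}{172850} - \frac{18753 \sqrt{11}}{345700} \approx 15.769$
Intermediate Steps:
$k = 4 \sqrt{11}$ ($k = \sqrt{176} = 4 \sqrt{11} \approx 13.266$)
$y{\left(d \right)} = -168 - \frac{d}{7}$ ($y{\left(d \right)} = - \frac{d + 1176}{7} = - \frac{1176 + d}{7} = -168 - \frac{d}{7}$)
$\frac{K{\left(672,-2679 \right)}}{y{\left(k \right)}} = - \frac{2679}{-168 - \frac{4 \sqrt{11}}{7}}$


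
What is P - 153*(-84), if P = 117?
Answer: 12969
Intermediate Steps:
P - 153*(-84) = 117 - 153*(-84) = 117 + 12852 = 12969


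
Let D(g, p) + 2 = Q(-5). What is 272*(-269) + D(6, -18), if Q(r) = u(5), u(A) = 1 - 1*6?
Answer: -73175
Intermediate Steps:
u(A) = -5 (u(A) = 1 - 6 = -5)
Q(r) = -5
D(g, p) = -7 (D(g, p) = -2 - 5 = -7)
272*(-269) + D(6, -18) = 272*(-269) - 7 = -73168 - 7 = -73175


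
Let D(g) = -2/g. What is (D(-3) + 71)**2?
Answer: 46225/9 ≈ 5136.1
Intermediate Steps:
(D(-3) + 71)**2 = (-2/(-3) + 71)**2 = (-2*(-1/3) + 71)**2 = (2/3 + 71)**2 = (215/3)**2 = 46225/9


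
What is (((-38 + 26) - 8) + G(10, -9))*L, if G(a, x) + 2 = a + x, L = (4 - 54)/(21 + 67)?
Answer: 525/44 ≈ 11.932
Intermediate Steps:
L = -25/44 (L = -50/88 = -50*1/88 = -25/44 ≈ -0.56818)
G(a, x) = -2 + a + x (G(a, x) = -2 + (a + x) = -2 + a + x)
(((-38 + 26) - 8) + G(10, -9))*L = (((-38 + 26) - 8) + (-2 + 10 - 9))*(-25/44) = ((-12 - 8) - 1)*(-25/44) = (-20 - 1)*(-25/44) = -21*(-25/44) = 525/44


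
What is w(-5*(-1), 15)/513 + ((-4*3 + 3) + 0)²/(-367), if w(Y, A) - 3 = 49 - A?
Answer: -27974/188271 ≈ -0.14858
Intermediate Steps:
w(Y, A) = 52 - A (w(Y, A) = 3 + (49 - A) = 52 - A)
w(-5*(-1), 15)/513 + ((-4*3 + 3) + 0)²/(-367) = (52 - 1*15)/513 + ((-4*3 + 3) + 0)²/(-367) = (52 - 15)*(1/513) + ((-12 + 3) + 0)²*(-1/367) = 37*(1/513) + (-9 + 0)²*(-1/367) = 37/513 + (-9)²*(-1/367) = 37/513 + 81*(-1/367) = 37/513 - 81/367 = -27974/188271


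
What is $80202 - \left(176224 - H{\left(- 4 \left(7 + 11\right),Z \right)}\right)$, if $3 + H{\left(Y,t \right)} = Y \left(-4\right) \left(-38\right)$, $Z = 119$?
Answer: $-106969$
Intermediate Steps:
$H{\left(Y,t \right)} = -3 + 152 Y$ ($H{\left(Y,t \right)} = -3 + Y \left(-4\right) \left(-38\right) = -3 + - 4 Y \left(-38\right) = -3 + 152 Y$)
$80202 - \left(176224 - H{\left(- 4 \left(7 + 11\right),Z \right)}\right) = 80202 - \left(176224 - \left(-3 + 152 \left(- 4 \left(7 + 11\right)\right)\right)\right) = 80202 - \left(176224 - \left(-3 + 152 \left(\left(-4\right) 18\right)\right)\right) = 80202 - \left(176224 - \left(-3 + 152 \left(-72\right)\right)\right) = 80202 - \left(176224 - \left(-3 - 10944\right)\right) = 80202 - \left(176224 - -10947\right) = 80202 - \left(176224 + 10947\right) = 80202 - 187171 = -106969$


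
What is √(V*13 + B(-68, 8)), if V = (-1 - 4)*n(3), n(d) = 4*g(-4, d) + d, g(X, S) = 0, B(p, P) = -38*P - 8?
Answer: 13*I*√3 ≈ 22.517*I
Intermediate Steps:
B(p, P) = -8 - 38*P
n(d) = d (n(d) = 4*0 + d = 0 + d = d)
V = -15 (V = (-1 - 4)*3 = -5*3 = -15)
√(V*13 + B(-68, 8)) = √(-15*13 + (-8 - 38*8)) = √(-195 + (-8 - 304)) = √(-195 - 312) = √(-507) = 13*I*√3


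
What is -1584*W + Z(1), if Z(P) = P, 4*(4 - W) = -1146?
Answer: -460151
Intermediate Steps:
W = 581/2 (W = 4 - ¼*(-1146) = 4 + 573/2 = 581/2 ≈ 290.50)
-1584*W + Z(1) = -1584*581/2 + 1 = -460152 + 1 = -460151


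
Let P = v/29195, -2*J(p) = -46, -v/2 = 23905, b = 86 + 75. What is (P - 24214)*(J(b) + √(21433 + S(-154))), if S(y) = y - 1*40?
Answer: -3252087484/5839 - 141395108*√21239/5839 ≈ -4.0861e+6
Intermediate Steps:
b = 161
S(y) = -40 + y (S(y) = y - 40 = -40 + y)
v = -47810 (v = -2*23905 = -47810)
J(p) = 23 (J(p) = -½*(-46) = 23)
P = -9562/5839 (P = -47810/29195 = -47810*1/29195 = -9562/5839 ≈ -1.6376)
(P - 24214)*(J(b) + √(21433 + S(-154))) = (-9562/5839 - 24214)*(23 + √(21433 + (-40 - 154))) = -141395108*(23 + √(21433 - 194))/5839 = -141395108*(23 + √21239)/5839 = -3252087484/5839 - 141395108*√21239/5839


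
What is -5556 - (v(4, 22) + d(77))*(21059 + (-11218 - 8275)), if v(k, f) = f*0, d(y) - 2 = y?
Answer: -129270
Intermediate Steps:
d(y) = 2 + y
v(k, f) = 0
-5556 - (v(4, 22) + d(77))*(21059 + (-11218 - 8275)) = -5556 - (0 + (2 + 77))*(21059 + (-11218 - 8275)) = -5556 - (0 + 79)*(21059 - 19493) = -5556 - 79*1566 = -5556 - 1*123714 = -5556 - 123714 = -129270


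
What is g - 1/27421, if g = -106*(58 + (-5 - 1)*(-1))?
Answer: -186024065/27421 ≈ -6784.0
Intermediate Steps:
g = -6784 (g = -106*(58 - 6*(-1)) = -106*(58 + 6) = -106*64 = -6784)
g - 1/27421 = -6784 - 1/27421 = -186024065/27421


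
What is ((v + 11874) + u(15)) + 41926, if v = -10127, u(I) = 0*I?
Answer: 43673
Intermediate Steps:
u(I) = 0
((v + 11874) + u(15)) + 41926 = ((-10127 + 11874) + 0) + 41926 = (1747 + 0) + 41926 = 1747 + 41926 = 43673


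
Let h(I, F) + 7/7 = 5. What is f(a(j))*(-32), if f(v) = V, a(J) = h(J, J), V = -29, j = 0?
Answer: 928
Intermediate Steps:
h(I, F) = 4 (h(I, F) = -1 + 5 = 4)
a(J) = 4
f(v) = -29
f(a(j))*(-32) = -29*(-32) = 928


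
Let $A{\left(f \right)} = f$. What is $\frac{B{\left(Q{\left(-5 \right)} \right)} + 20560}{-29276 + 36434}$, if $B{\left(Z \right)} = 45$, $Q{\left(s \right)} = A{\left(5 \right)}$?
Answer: $\frac{20605}{7158} \approx 2.8786$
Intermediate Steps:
$Q{\left(s \right)} = 5$
$\frac{B{\left(Q{\left(-5 \right)} \right)} + 20560}{-29276 + 36434} = \frac{45 + 20560}{-29276 + 36434} = \frac{20605}{7158}$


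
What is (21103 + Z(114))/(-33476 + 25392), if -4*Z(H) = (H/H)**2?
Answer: -84411/32336 ≈ -2.6104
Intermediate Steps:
Z(H) = -1/4 (Z(H) = -(H/H)**2/4 = -1/4*1**2 = -1/4*1 = -1/4)
(21103 + Z(114))/(-33476 + 25392) = (21103 - 1/4)/(-33476 + 25392) = (84411/4)/(-8084) = (84411/4)*(-1/8084) = -84411/32336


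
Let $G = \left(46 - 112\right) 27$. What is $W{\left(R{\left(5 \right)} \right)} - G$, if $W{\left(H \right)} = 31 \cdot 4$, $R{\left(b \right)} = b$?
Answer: $1906$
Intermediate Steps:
$W{\left(H \right)} = 124$
$G = -1782$ ($G = \left(-66\right) 27 = -1782$)
$W{\left(R{\left(5 \right)} \right)} - G = 124 - -1782 = 124 + 1782 = 1906$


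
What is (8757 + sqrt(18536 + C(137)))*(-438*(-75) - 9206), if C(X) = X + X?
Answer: 207050508 + 70932*sqrt(2090) ≈ 2.1029e+8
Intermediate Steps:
C(X) = 2*X
(8757 + sqrt(18536 + C(137)))*(-438*(-75) - 9206) = (8757 + sqrt(18536 + 2*137))*(-438*(-75) - 9206) = (8757 + sqrt(18536 + 274))*(32850 - 9206) = (8757 + sqrt(18810))*23644 = (8757 + 3*sqrt(2090))*23644 = 207050508 + 70932*sqrt(2090)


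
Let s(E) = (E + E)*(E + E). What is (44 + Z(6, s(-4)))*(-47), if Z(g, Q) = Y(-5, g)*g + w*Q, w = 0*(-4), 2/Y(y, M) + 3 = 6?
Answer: -2256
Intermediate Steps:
Y(y, M) = 2/3 (Y(y, M) = 2/(-3 + 6) = 2/3)
w = 0
s(E) = 4*E**2 (s(E) = (2*E)*(2*E) = 4*E**2)
Z(g, Q) = 2*g/3 (Z(g, Q) = 2*g/3 + 0*Q = 2*g/3 + 0 = 2*g/3)
(44 + Z(6, s(-4)))*(-47) = (44 + (2/3)*6)*(-47) = (44 + 4)*(-47) = 48*(-47) = -2256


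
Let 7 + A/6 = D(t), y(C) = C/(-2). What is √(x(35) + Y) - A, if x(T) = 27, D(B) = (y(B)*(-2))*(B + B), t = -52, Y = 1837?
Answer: -32406 + 2*√466 ≈ -32363.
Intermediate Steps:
y(C) = -C/2 (y(C) = C*(-½) = -C/2)
D(B) = 2*B² (D(B) = (-B/2*(-2))*(B + B) = B*(2*B) = 2*B²)
A = 32406 (A = -42 + 6*(2*(-52)²) = -42 + 6*(2*2704) = -42 + 6*5408 = -42 + 32448 = 32406)
√(x(35) + Y) - A = √(27 + 1837) - 1*32406 = √1864 - 32406 = 2*√466 - 32406 = -32406 + 2*√466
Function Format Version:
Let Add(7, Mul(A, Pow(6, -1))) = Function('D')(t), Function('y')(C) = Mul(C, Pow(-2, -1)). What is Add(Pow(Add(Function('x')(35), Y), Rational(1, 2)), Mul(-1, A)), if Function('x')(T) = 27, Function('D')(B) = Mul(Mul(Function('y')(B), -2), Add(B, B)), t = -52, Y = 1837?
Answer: Add(-32406, Mul(2, Pow(466, Rational(1, 2)))) ≈ -32363.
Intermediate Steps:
Function('y')(C) = Mul(Rational(-1, 2), C) (Function('y')(C) = Mul(C, Rational(-1, 2)) = Mul(Rational(-1, 2), C))
Function('D')(B) = Mul(2, Pow(B, 2)) (Function('D')(B) = Mul(Mul(Mul(Rational(-1, 2), B), -2), Add(B, B)) = Mul(B, Mul(2, B)) = Mul(2, Pow(B, 2)))
A = 32406 (A = Add(-42, Mul(6, Mul(2, Pow(-52, 2)))) = Add(-42, Mul(6, Mul(2, 2704))) = Add(-42, Mul(6, 5408)) = Add(-42, 32448) = 32406)
Add(Pow(Add(Function('x')(35), Y), Rational(1, 2)), Mul(-1, A)) = Add(Pow(Add(27, 1837), Rational(1, 2)), Mul(-1, 32406)) = Add(Pow(1864, Rational(1, 2)), -32406) = Add(Mul(2, Pow(466, Rational(1, 2))), -32406) = Add(-32406, Mul(2, Pow(466, Rational(1, 2))))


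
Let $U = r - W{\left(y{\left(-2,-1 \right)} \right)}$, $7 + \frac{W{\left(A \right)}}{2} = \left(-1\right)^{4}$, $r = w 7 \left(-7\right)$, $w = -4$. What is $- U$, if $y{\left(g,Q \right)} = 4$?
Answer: $-208$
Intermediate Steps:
$r = 196$ ($r = \left(-4\right) 7 \left(-7\right) = \left(-28\right) \left(-7\right) = 196$)
$W{\left(A \right)} = -12$ ($W{\left(A \right)} = -14 + 2 \left(-1\right)^{4} = -14 + 2 \cdot 1 = -14 + 2 = -12$)
$U = 208$ ($U = 196 - -12 = 196 + 12 = 208$)
$- U = \left(-1\right) 208 = -208$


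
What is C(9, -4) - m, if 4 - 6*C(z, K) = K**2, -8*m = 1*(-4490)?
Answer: -2253/4 ≈ -563.25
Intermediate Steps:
m = 2245/4 (m = -(-4490)/8 = -1/8*(-4490) = 2245/4 ≈ 561.25)
C(z, K) = 2/3 - K**2/6
C(9, -4) - m = (2/3 - 1/6*(-4)**2) - 1*2245/4 = (2/3 - 1/6*16) - 2245/4 = (2/3 - 8/3) - 2245/4 = -2 - 2245/4 = -2253/4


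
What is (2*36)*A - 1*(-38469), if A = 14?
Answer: 39477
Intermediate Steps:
(2*36)*A - 1*(-38469) = (2*36)*14 - 1*(-38469) = 72*14 + 38469 = 1008 + 38469 = 39477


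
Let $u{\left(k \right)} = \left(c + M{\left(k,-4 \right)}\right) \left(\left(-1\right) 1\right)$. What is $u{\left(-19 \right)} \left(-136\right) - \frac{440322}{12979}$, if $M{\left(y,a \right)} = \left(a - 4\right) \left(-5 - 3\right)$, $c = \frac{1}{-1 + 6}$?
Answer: $\frac{564409614}{64895} \approx 8697.3$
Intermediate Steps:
$c = \frac{1}{5} \approx 0.2$
$M{\left(y,a \right)} = 32 - 8 a$ ($M{\left(y,a \right)} = \left(-4 + a\right) \left(-8\right) = 32 - 8 a$)
$u{\left(k \right)} = - \frac{321}{5}$ ($u{\left(k \right)} = \left(\frac{1}{5} + \left(32 - -32\right)\right) \left(\left(-1\right) 1\right) = \left(\frac{1}{5} + \left(32 + 32\right)\right) \left(-1\right) = \left(\frac{1}{5} + 64\right) \left(-1\right) = \frac{321}{5} \left(-1\right) = - \frac{321}{5}$)
$u{\left(-19 \right)} \left(-136\right) - \frac{440322}{12979} = \left(- \frac{321}{5}\right) \left(-136\right) - \frac{440322}{12979} = \frac{43656}{5} - \frac{440322}{12979} = \frac{564409614}{64895}$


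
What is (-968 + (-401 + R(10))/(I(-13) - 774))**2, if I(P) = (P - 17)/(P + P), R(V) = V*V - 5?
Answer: 36335221924/38809 ≈ 9.3626e+5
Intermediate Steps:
R(V) = -5 + V**2 (R(V) = V**2 - 5 = -5 + V**2)
I(P) = (-17 + P)/(2*P) (I(P) = (-17 + P)/((2*P)) = (-17 + P)*(1/(2*P)) = (-17 + P)/(2*P))
(-968 + (-401 + R(10))/(I(-13) - 774))**2 = (-968 + (-401 + (-5 + 10**2))/((1/2)*(-17 - 13)/(-13) - 774))**2 = (-968 + (-401 + (-5 + 100))/((1/2)*(-1/13)*(-30) - 774))**2 = (-968 + (-401 + 95)/(15/13 - 774))**2 = (-968 - 306/(-10047/13))**2 = (-968 - 306*(-13/10047))**2 = (-968 + 78/197)**2 = (-190618/197)**2 = 36335221924/38809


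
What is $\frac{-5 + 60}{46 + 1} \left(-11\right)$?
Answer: $- \frac{605}{47} \approx -12.872$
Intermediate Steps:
$\frac{-5 + 60}{46 + 1} \left(-11\right) = \frac{1}{47} \cdot 55 \left(-11\right) = \frac{55}{47} \left(-11\right) = - \frac{605}{47}$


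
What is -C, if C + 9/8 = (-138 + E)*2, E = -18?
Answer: 2505/8 ≈ 313.13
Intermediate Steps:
C = -2505/8 (C = -9/8 + (-138 - 18)*2 = -9/8 - 156*2 = -9/8 - 312 = -2505/8 ≈ -313.13)
-C = -1*(-2505/8) = 2505/8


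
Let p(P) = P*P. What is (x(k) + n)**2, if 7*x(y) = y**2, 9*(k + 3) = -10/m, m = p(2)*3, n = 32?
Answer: 463860431329/416649744 ≈ 1113.3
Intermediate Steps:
p(P) = P**2
m = 12 (m = 2**2*3 = 4*3 = 12)
k = -167/54 (k = -3 + (-10/12)/9 = -3 + (-10*1/12)/9 = -3 + (1/9)*(-5/6) = -3 - 5/54 = -167/54 ≈ -3.0926)
x(y) = y**2/7
(x(k) + n)**2 = ((-167/54)**2/7 + 32)**2 = ((1/7)*(27889/2916) + 32)**2 = (27889/20412 + 32)**2 = (681073/20412)**2 = 463860431329/416649744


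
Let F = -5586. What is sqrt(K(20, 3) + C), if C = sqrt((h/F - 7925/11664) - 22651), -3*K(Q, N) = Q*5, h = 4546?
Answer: sqrt(-191041200 + 399*I*sqrt(4673764255277))/2394 ≈ 7.7724 + 9.6821*I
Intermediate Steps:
K(Q, N) = -5*Q/3 (K(Q, N) = -Q*5/3 = -5*Q/3)
C = I*sqrt(4673764255277)/14364 (C = sqrt((4546/(-5586) - 7925/11664) - 22651) = sqrt((4546*(-1/5586) - 7925*1/11664) - 22651) = sqrt((-2273/2793 - 7925/11664) - 22651) = sqrt(-16215599/10859184 - 22651) = sqrt(-245987592383/10859184) = I*sqrt(4673764255277)/14364 ≈ 150.51*I)
sqrt(K(20, 3) + C) = sqrt(-5/3*20 + I*sqrt(4673764255277)/14364) = sqrt(-100/3 + I*sqrt(4673764255277)/14364)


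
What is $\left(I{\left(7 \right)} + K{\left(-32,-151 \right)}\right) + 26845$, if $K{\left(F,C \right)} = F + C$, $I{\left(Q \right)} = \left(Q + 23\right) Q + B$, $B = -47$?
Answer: $26825$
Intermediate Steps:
$I{\left(Q \right)} = -47 + Q \left(23 + Q\right)$ ($I{\left(Q \right)} = \left(Q + 23\right) Q - 47 = \left(23 + Q\right) Q - 47 = Q \left(23 + Q\right) - 47 = -47 + Q \left(23 + Q\right)$)
$K{\left(F,C \right)} = C + F$
$\left(I{\left(7 \right)} + K{\left(-32,-151 \right)}\right) + 26845 = \left(\left(-47 + 7^{2} + 23 \cdot 7\right) - 183\right) + 26845 = \left(\left(-47 + 49 + 161\right) - 183\right) + 26845 = \left(163 - 183\right) + 26845 = -20 + 26845 = 26825$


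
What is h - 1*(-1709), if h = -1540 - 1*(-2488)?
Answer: 2657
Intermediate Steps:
h = 948 (h = -1540 + 2488 = 948)
h - 1*(-1709) = 948 - 1*(-1709) = 948 + 1709 = 2657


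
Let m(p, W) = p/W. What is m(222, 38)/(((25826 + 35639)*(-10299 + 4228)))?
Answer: -111/7089926285 ≈ -1.5656e-8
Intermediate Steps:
m(222, 38)/(((25826 + 35639)*(-10299 + 4228))) = (222/38)/(((25826 + 35639)*(-10299 + 4228))) = (222*(1/38))/((61465*(-6071))) = (111/19)/(-373154015) = (111/19)*(-1/373154015) = -111/7089926285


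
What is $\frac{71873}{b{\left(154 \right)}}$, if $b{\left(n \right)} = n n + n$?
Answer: $\frac{71873}{23870} \approx 3.011$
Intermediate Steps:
$b{\left(n \right)} = n + n^{2}$ ($b{\left(n \right)} = n^{2} + n = n + n^{2}$)
$\frac{71873}{b{\left(154 \right)}} = \frac{71873}{154 \left(1 + 154\right)} = \frac{71873}{154 \cdot 155} = \frac{71873}{23870}$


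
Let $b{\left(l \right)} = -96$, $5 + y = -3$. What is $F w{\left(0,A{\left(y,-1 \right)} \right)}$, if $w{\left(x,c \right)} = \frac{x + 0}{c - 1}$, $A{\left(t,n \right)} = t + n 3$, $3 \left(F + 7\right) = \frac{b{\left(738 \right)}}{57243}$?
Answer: $0$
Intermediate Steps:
$y = -8$ ($y = -5 - 3 = -8$)
$F = - \frac{400733}{57243}$ ($F = -7 + \frac{\left(-96\right) \frac{1}{57243}}{3} = -7 + \frac{1}{3} \left(- \frac{32}{19081}\right) = -7 - \frac{32}{57243} = - \frac{400733}{57243} \approx -7.0006$)
$A{\left(t,n \right)} = t + 3 n$
$w{\left(x,c \right)} = \frac{x}{-1 + c}$
$F w{\left(0,A{\left(y,-1 \right)} \right)} = - \frac{400733 \frac{0}{-1 + \left(-8 + 3 \left(-1\right)\right)}}{57243} = - \frac{400733 \frac{0}{-1 - 11}}{57243} = - \frac{400733 \frac{0}{-12}}{57243} = - \frac{400733 \cdot 0 \left(- \frac{1}{12}\right)}{57243} = \left(- \frac{400733}{57243}\right) 0 = 0$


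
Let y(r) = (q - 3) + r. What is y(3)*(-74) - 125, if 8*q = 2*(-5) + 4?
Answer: -139/2 ≈ -69.500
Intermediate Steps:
q = -3/4 (q = (2*(-5) + 4)/8 = (-10 + 4)/8 = (1/8)*(-6) = -3/4 ≈ -0.75000)
y(r) = -15/4 + r (y(r) = (-3/4 - 3) + r = -15/4 + r)
y(3)*(-74) - 125 = (-15/4 + 3)*(-74) - 125 = -3/4*(-74) - 125 = 111/2 - 125 = -139/2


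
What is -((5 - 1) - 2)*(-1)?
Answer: 2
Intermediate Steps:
-((5 - 1) - 2)*(-1) = -(4 - 2)*(-1) = -1*2*(-1) = -2*(-1) = 2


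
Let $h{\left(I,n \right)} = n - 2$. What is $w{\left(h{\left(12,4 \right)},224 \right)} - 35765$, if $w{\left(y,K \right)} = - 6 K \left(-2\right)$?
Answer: $-33077$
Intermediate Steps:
$h{\left(I,n \right)} = -2 + n$ ($h{\left(I,n \right)} = n - 2 = -2 + n$)
$w{\left(y,K \right)} = 12 K$
$w{\left(h{\left(12,4 \right)},224 \right)} - 35765 = 12 \cdot 224 - 35765 = 2688 - 35765 = -33077$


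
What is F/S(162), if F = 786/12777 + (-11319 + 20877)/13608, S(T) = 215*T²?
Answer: 273289/2018623919760 ≈ 1.3538e-7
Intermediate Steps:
F = 273289/357756 (F = 786*(1/12777) + 9558*(1/13608) = 262/4259 + 59/84 = 273289/357756 ≈ 0.76390)
F/S(162) = 273289/(357756*((215*162²))) = 273289/(357756*((215*26244))) = (273289/357756)/5642460 = (273289/357756)*(1/5642460) = 273289/2018623919760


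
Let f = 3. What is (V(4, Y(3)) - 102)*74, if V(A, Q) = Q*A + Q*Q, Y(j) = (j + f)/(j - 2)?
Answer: -3108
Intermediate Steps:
Y(j) = (3 + j)/(-2 + j) (Y(j) = (j + 3)/(j - 2) = (3 + j)/(-2 + j))
V(A, Q) = Q² + A*Q (V(A, Q) = A*Q + Q² = Q² + A*Q)
(V(4, Y(3)) - 102)*74 = (((3 + 3)/(-2 + 3))*(4 + (3 + 3)/(-2 + 3)) - 102)*74 = ((6/1)*(4 + 6/1) - 102)*74 = ((1*6)*(4 + 1*6) - 102)*74 = (6*(4 + 6) - 102)*74 = (6*10 - 102)*74 = (60 - 102)*74 = -42*74 = -3108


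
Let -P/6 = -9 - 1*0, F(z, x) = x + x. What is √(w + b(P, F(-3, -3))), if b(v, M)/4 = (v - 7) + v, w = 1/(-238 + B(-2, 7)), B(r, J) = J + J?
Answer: 3*√140770/56 ≈ 20.100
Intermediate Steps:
B(r, J) = 2*J
F(z, x) = 2*x
w = -1/224 (w = 1/(-238 + 2*7) = 1/(-238 + 14) = 1/(-224) = -1/224 ≈ -0.0044643)
P = 54 (P = -6*(-9 - 1*0) = -6*(-9 + 0) = -6*(-9) = 54)
b(v, M) = -28 + 8*v (b(v, M) = 4*((v - 7) + v) = 4*((-7 + v) + v) = 4*(-7 + 2*v) = -28 + 8*v)
√(w + b(P, F(-3, -3))) = √(-1/224 + (-28 + 8*54)) = √(-1/224 + (-28 + 432)) = √(-1/224 + 404) = √(90495/224) = 3*√140770/56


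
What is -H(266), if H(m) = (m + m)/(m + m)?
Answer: -1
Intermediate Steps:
H(m) = 1 (H(m) = (2*m)/((2*m)) = (2*m)*(1/(2*m)) = 1)
-H(266) = -1*1 = -1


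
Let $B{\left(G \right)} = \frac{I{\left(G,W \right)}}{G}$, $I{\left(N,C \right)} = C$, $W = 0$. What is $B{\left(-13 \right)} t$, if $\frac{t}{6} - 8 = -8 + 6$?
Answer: $0$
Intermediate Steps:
$t = 36$ ($t = 48 + 6 \left(-8 + 6\right) = 48 + 6 \left(-2\right) = 48 - 12 = 36$)
$B{\left(G \right)} = 0$ ($B{\left(G \right)} = \frac{0}{G} = 0$)
$B{\left(-13 \right)} t = 0 \cdot 36 = 0$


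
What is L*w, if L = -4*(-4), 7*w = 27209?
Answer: 62192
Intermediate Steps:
w = 3887 (w = (⅐)*27209 = 3887)
L = 16
L*w = 16*3887 = 62192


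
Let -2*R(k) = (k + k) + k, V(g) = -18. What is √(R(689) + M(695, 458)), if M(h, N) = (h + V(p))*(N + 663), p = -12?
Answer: 11*√25054/2 ≈ 870.57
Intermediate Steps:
R(k) = -3*k/2 (R(k) = -((k + k) + k)/2 = -(2*k + k)/2 = -3*k/2)
M(h, N) = (-18 + h)*(663 + N) (M(h, N) = (h - 18)*(N + 663) = (-18 + h)*(663 + N))
√(R(689) + M(695, 458)) = √(-3/2*689 + (-11934 - 18*458 + 663*695 + 458*695)) = √(-2067/2 + (-11934 - 8244 + 460785 + 318310)) = √(-2067/2 + 758917) = √(1515767/2) = 11*√25054/2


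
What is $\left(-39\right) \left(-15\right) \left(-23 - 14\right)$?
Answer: $-21645$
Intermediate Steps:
$\left(-39\right) \left(-15\right) \left(-23 - 14\right) = 585 \left(-23 - 14\right) = 585 \left(-37\right) = -21645$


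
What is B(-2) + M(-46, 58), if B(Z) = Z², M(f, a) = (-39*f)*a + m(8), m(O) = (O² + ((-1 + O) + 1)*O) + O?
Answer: 104192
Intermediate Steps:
m(O) = O + 2*O² (m(O) = (O² + O*O) + O = (O² + O²) + O = 2*O² + O = O + 2*O²)
M(f, a) = 136 - 39*a*f (M(f, a) = (-39*f)*a + 8*(1 + 2*8) = -39*a*f + 8*(1 + 16) = -39*a*f + 8*17 = -39*a*f + 136 = 136 - 39*a*f)
B(-2) + M(-46, 58) = (-2)² + (136 - 39*58*(-46)) = 4 + (136 + 104052) = 4 + 104188 = 104192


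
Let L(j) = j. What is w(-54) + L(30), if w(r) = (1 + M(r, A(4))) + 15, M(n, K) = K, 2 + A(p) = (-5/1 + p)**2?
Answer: 45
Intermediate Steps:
A(p) = -2 + (-5 + p)**2 (A(p) = -2 + (-5/1 + p)**2 = -2 + (-5*1 + p)**2 = -2 + (-5 + p)**2)
w(r) = 15 (w(r) = (1 + (-2 + (-5 + 4)**2)) + 15 = (1 + (-2 + (-1)**2)) + 15 = (1 + (-2 + 1)) + 15 = (1 - 1) + 15 = 0 + 15 = 15)
w(-54) + L(30) = 15 + 30 = 45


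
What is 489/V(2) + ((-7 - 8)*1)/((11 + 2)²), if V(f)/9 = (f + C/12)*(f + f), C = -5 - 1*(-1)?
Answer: 27247/3380 ≈ 8.0612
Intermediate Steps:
C = -4 (C = -5 + 1 = -4)
V(f) = 18*f*(-⅓ + f) (V(f) = 9*((f - 4/12)*(f + f)) = 9*((f - 4*1/12)*(2*f)) = 9*((f - ⅓)*(2*f)) = 9*((-⅓ + f)*(2*f)) = 9*(2*f*(-⅓ + f)) = 18*f*(-⅓ + f))
489/V(2) + ((-7 - 8)*1)/((11 + 2)²) = 489/((6*2*(-1 + 3*2))) + ((-7 - 8)*1)/((11 + 2)²) = 489/((6*2*(-1 + 6))) + (-15*1)/(13²) = 489/((6*2*5)) - 15/169 = 489/60 - 15*1/169 = 489*(1/60) - 15/169 = 163/20 - 15/169 = 27247/3380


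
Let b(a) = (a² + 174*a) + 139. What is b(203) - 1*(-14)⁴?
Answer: 38254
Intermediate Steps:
b(a) = 139 + a² + 174*a
b(203) - 1*(-14)⁴ = (139 + 203² + 174*203) - 1*(-14)⁴ = (139 + 41209 + 35322) - 1*38416 = 76670 - 38416 = 38254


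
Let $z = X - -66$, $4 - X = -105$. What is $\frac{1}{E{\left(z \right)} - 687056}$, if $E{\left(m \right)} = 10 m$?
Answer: $- \frac{1}{685306} \approx -1.4592 \cdot 10^{-6}$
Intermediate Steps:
$X = 109$ ($X = 4 - -105 = 4 + 105 = 109$)
$z = 175$ ($z = 109 - -66 = 109 + 66 = 175$)
$\frac{1}{E{\left(z \right)} - 687056} = \frac{1}{10 \cdot 175 - 687056} = \frac{1}{1750 - 687056} = \frac{1}{-685306} = - \frac{1}{685306}$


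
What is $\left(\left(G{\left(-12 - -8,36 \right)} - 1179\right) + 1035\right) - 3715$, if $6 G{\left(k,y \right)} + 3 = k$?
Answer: $- \frac{23161}{6} \approx -3860.2$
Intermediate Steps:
$G{\left(k,y \right)} = - \frac{1}{2} + \frac{k}{6}$
$\left(\left(G{\left(-12 - -8,36 \right)} - 1179\right) + 1035\right) - 3715 = \left(\left(\left(- \frac{1}{2} + \frac{-12 - -8}{6}\right) - 1179\right) + 1035\right) - 3715 = \left(\left(\left(- \frac{1}{2} + \frac{-12 + 8}{6}\right) - 1179\right) + 1035\right) - 3715 = \left(\left(\left(- \frac{1}{2} + \frac{1}{6} \left(-4\right)\right) - 1179\right) + 1035\right) - 3715 = \left(\left(\left(- \frac{1}{2} - \frac{2}{3}\right) - 1179\right) + 1035\right) - 3715 = \left(\left(- \frac{7}{6} - 1179\right) + 1035\right) - 3715 = \left(- \frac{7081}{6} + 1035\right) - 3715 = - \frac{871}{6} - 3715 = - \frac{23161}{6}$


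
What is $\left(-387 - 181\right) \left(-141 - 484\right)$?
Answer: $355000$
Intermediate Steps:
$\left(-387 - 181\right) \left(-141 - 484\right) = \left(-568\right) \left(-625\right) = 355000$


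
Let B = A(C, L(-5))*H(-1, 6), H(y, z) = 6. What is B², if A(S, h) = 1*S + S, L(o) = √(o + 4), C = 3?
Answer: 1296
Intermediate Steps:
L(o) = √(4 + o)
A(S, h) = 2*S (A(S, h) = S + S = 2*S)
B = 36 (B = (2*3)*6 = 6*6 = 36)
B² = 36² = 1296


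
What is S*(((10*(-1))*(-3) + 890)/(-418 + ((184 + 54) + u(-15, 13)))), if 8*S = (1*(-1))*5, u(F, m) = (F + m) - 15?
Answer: 575/197 ≈ 2.9188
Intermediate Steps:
u(F, m) = -15 + F + m
S = -5/8 (S = ((1*(-1))*5)/8 = (-1*5)/8 = (⅛)*(-5) = -5/8 ≈ -0.62500)
S*(((10*(-1))*(-3) + 890)/(-418 + ((184 + 54) + u(-15, 13)))) = -5*((10*(-1))*(-3) + 890)/(8*(-418 + ((184 + 54) + (-15 - 15 + 13)))) = -5*(-10*(-3) + 890)/(8*(-418 + (238 - 17))) = -5*(30 + 890)/(8*(-418 + 221)) = -575/(-197) = -575*(-1)/197 = -5/8*(-920/197) = 575/197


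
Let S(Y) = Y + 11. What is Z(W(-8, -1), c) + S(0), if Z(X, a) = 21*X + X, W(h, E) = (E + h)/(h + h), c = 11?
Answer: 187/8 ≈ 23.375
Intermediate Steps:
S(Y) = 11 + Y
W(h, E) = (E + h)/(2*h) (W(h, E) = (E + h)/((2*h)) = (E + h)*(1/(2*h)) = (E + h)/(2*h))
Z(X, a) = 22*X
Z(W(-8, -1), c) + S(0) = 22*((½)*(-1 - 8)/(-8)) + (11 + 0) = 22*((½)*(-⅛)*(-9)) + 11 = 22*(9/16) + 11 = 99/8 + 11 = 187/8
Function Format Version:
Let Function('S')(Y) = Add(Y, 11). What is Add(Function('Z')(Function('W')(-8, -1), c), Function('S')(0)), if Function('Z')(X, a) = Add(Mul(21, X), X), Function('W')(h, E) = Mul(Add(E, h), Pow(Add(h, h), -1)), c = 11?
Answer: Rational(187, 8) ≈ 23.375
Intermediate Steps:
Function('S')(Y) = Add(11, Y)
Function('W')(h, E) = Mul(Rational(1, 2), Pow(h, -1), Add(E, h)) (Function('W')(h, E) = Mul(Add(E, h), Pow(Mul(2, h), -1)) = Mul(Add(E, h), Mul(Rational(1, 2), Pow(h, -1))) = Mul(Rational(1, 2), Pow(h, -1), Add(E, h)))
Function('Z')(X, a) = Mul(22, X)
Add(Function('Z')(Function('W')(-8, -1), c), Function('S')(0)) = Add(Mul(22, Mul(Rational(1, 2), Pow(-8, -1), Add(-1, -8))), Add(11, 0)) = Add(Mul(22, Mul(Rational(1, 2), Rational(-1, 8), -9)), 11) = Add(Mul(22, Rational(9, 16)), 11) = Add(Rational(99, 8), 11) = Rational(187, 8)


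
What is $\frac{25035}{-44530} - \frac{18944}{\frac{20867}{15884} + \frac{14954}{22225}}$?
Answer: $- \frac{5414881314311407}{567796695306} \approx -9536.7$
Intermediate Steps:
$\frac{25035}{-44530} - \frac{18944}{\frac{20867}{15884} + \frac{14954}{22225}} = 25035 \left(- \frac{1}{44530}\right) - \frac{18944}{20867 \cdot \frac{1}{15884} + 14954 \cdot \frac{1}{22225}} = - \frac{5007}{8906} - \frac{18944}{\frac{1897}{1444} + \frac{14954}{22225}} = - \frac{5007}{8906} - \frac{18944}{\frac{63754401}{32092900}} = - \frac{5007}{8906} - \frac{607967897600}{63754401} = - \frac{5414881314311407}{567796695306}$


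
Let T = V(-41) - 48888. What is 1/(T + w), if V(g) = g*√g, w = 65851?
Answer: 16963/287812290 + 41*I*√41/287812290 ≈ 5.8938e-5 + 9.1215e-7*I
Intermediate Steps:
V(g) = g^(3/2)
T = -48888 - 41*I*√41 (T = (-41)^(3/2) - 48888 = -41*I*√41 - 48888 = -48888 - 41*I*√41 ≈ -48888.0 - 262.53*I)
1/(T + w) = 1/((-48888 - 41*I*√41) + 65851) = 1/(16963 - 41*I*√41)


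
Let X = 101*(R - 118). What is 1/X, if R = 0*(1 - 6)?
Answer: -1/11918 ≈ -8.3907e-5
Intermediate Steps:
R = 0 (R = 0*(-5) = 0)
X = -11918 (X = 101*(0 - 118) = 101*(-118) = -11918)
1/X = 1/(-11918) = -1/11918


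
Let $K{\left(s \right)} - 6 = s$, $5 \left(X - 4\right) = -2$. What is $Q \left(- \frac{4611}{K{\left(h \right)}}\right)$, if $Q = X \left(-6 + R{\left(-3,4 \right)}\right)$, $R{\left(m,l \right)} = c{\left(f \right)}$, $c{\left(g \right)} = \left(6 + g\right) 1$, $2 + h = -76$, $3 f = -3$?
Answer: $- \frac{4611}{20} \approx -230.55$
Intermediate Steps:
$f = -1$ ($f = \frac{1}{3} \left(-3\right) = -1$)
$h = -78$ ($h = -2 - 76 = -78$)
$X = \frac{18}{5}$ ($X = 4 + \frac{1}{5} \left(-2\right) = 4 - \frac{2}{5} = \frac{18}{5} \approx 3.6$)
$K{\left(s \right)} = 6 + s$
$c{\left(g \right)} = 6 + g$
$R{\left(m,l \right)} = 5$ ($R{\left(m,l \right)} = 6 - 1 = 5$)
$Q = - \frac{18}{5}$ ($Q = \frac{18 \left(-6 + 5\right)}{5} = \frac{18}{5} \left(-1\right) = - \frac{18}{5} \approx -3.6$)
$Q \left(- \frac{4611}{K{\left(h \right)}}\right) = - \frac{18 \left(- \frac{4611}{6 - 78}\right)}{5} = - \frac{18 \left(- \frac{4611}{-72}\right)}{5} = - \frac{18 \left(\left(-4611\right) \left(- \frac{1}{72}\right)\right)}{5} = \left(- \frac{18}{5}\right) \frac{1537}{24} = - \frac{4611}{20}$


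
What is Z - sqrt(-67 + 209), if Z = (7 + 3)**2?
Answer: 100 - sqrt(142) ≈ 88.084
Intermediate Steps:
Z = 100 (Z = 10**2 = 100)
Z - sqrt(-67 + 209) = 100 - sqrt(-67 + 209) = 100 - sqrt(142)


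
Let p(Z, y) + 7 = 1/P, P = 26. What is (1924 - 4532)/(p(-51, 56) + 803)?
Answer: -67808/20697 ≈ -3.2762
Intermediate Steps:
p(Z, y) = -181/26 (p(Z, y) = -7 + 1/26 = -181/26)
(1924 - 4532)/(p(-51, 56) + 803) = (1924 - 4532)/(-181/26 + 803) = -2608/20697/26 = -2608*26/20697 = -67808/20697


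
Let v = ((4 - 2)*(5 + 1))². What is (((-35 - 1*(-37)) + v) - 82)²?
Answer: 4096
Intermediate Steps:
v = 144 (v = (2*6)² = 12² = 144)
(((-35 - 1*(-37)) + v) - 82)² = (((-35 - 1*(-37)) + 144) - 82)² = (((-35 + 37) + 144) - 82)² = ((2 + 144) - 82)² = (146 - 82)² = 64² = 4096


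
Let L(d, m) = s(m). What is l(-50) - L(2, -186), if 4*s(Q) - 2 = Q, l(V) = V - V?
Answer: 46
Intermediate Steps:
l(V) = 0
s(Q) = 1/2 + Q/4
L(d, m) = 1/2 + m/4
l(-50) - L(2, -186) = 0 - (1/2 + (1/4)*(-186)) = 0 - (1/2 - 93/2) = 0 - 1*(-46) = 0 + 46 = 46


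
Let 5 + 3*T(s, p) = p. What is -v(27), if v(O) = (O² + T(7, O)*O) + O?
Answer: -954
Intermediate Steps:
T(s, p) = -5/3 + p/3
v(O) = O + O² + O*(-5/3 + O/3) (v(O) = (O² + (-5/3 + O/3)*O) + O = (O² + O*(-5/3 + O/3)) + O = O + O² + O*(-5/3 + O/3))
-v(27) = -2*27*(-1 + 2*27)/3 = -2*27*(-1 + 54)/3 = -2*27*53/3 = -1*954 = -954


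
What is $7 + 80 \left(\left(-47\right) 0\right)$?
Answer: $7$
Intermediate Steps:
$7 + 80 \left(\left(-47\right) 0\right) = 7 + 80 \cdot 0 = 7 + 0 = 7$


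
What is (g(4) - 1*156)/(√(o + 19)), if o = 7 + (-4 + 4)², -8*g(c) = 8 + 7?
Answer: -1263*√26/208 ≈ -30.962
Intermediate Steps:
g(c) = -15/8 (g(c) = -(8 + 7)/8 = -⅛*15 = -15/8)
o = 7 (o = 7 + 0² = 7 + 0 = 7)
(g(4) - 1*156)/(√(o + 19)) = (-15/8 - 1*156)/(√(7 + 19)) = (-15/8 - 156)/(√26) = -1263*√26/208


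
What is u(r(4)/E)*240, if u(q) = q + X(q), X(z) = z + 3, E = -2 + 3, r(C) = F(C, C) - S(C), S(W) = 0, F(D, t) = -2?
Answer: -240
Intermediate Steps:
r(C) = -2 (r(C) = -2 - 1*0 = -2 + 0 = -2)
E = 1
X(z) = 3 + z
u(q) = 3 + 2*q (u(q) = q + (3 + q) = 3 + 2*q)
u(r(4)/E)*240 = (3 + 2*(-2/1))*240 = (3 + 2*(-2*1))*240 = (3 + 2*(-2))*240 = (3 - 4)*240 = -1*240 = -240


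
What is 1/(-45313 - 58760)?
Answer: -1/104073 ≈ -9.6086e-6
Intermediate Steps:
1/(-45313 - 58760) = 1/(-104073) = -1/104073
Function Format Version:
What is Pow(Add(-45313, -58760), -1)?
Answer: Rational(-1, 104073) ≈ -9.6086e-6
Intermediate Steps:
Pow(Add(-45313, -58760), -1) = Pow(-104073, -1) = Rational(-1, 104073)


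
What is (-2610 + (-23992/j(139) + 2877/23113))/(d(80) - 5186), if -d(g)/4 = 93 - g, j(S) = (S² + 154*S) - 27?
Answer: 613915521049/1231845471450 ≈ 0.49837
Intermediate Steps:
j(S) = -27 + S² + 154*S
d(g) = -372 + 4*g (d(g) = -4*(93 - g) = -372 + 4*g)
(-2610 + (-23992/j(139) + 2877/23113))/(d(80) - 5186) = (-2610 + (-23992/(-27 + 139² + 154*139) + 2877/23113))/((-372 + 4*80) - 5186) = (-2610 + (-23992/(-27 + 19321 + 21406) + 2877*(1/23113)))/((-372 + 320) - 5186) = (-2610 + (-23992/40700 + 2877/23113))/(-52 - 5186) = (-2610 + (-23992*1/40700 + 2877/23113))/(-5238) = (-2610 + (-5998/10175 + 2877/23113))*(-1/5238) = (-2610 - 109358299/235174775)*(-1/5238) = -613915521049/235174775*(-1/5238) = 613915521049/1231845471450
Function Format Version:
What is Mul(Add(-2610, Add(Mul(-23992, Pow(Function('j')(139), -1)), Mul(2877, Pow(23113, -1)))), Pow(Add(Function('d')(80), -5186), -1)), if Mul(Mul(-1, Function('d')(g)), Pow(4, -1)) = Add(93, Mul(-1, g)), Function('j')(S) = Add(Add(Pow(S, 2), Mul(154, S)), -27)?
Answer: Rational(613915521049, 1231845471450) ≈ 0.49837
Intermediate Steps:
Function('j')(S) = Add(-27, Pow(S, 2), Mul(154, S))
Function('d')(g) = Add(-372, Mul(4, g)) (Function('d')(g) = Mul(-4, Add(93, Mul(-1, g))) = Add(-372, Mul(4, g)))
Mul(Add(-2610, Add(Mul(-23992, Pow(Function('j')(139), -1)), Mul(2877, Pow(23113, -1)))), Pow(Add(Function('d')(80), -5186), -1)) = Mul(Add(-2610, Add(Mul(-23992, Pow(Add(-27, Pow(139, 2), Mul(154, 139)), -1)), Mul(2877, Pow(23113, -1)))), Pow(Add(Add(-372, Mul(4, 80)), -5186), -1)) = Mul(Add(-2610, Add(Mul(-23992, Pow(Add(-27, 19321, 21406), -1)), Mul(2877, Rational(1, 23113)))), Pow(Add(Add(-372, 320), -5186), -1)) = Mul(Add(-2610, Add(Mul(-23992, Pow(40700, -1)), Rational(2877, 23113))), Pow(Add(-52, -5186), -1)) = Mul(Add(-2610, Add(Mul(-23992, Rational(1, 40700)), Rational(2877, 23113))), Pow(-5238, -1)) = Mul(Add(-2610, Add(Rational(-5998, 10175), Rational(2877, 23113))), Rational(-1, 5238)) = Mul(Add(-2610, Rational(-109358299, 235174775)), Rational(-1, 5238)) = Mul(Rational(-613915521049, 235174775), Rational(-1, 5238)) = Rational(613915521049, 1231845471450)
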